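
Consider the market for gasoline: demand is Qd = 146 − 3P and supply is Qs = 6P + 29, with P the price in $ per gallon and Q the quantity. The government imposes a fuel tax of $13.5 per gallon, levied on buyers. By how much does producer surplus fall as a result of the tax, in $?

Before the tax: set 146 − 3P = 6P + 29 → P* = $13, Q* = 107.
With the tax collected from buyers, demand (in seller-price terms) shifts: Qd = 146 − 3(P + 13.5).
Solving gives Q = 80 with buyers paying $22 and sellers receiving $8.5 (the $13.5 wedge).
ΔPS is the trapezoid between Q = 80 and Q = 107 of height $4.5: ½ · (107 + 80) · 4.5 = $420.75.

Producer surplus falls by $420.75.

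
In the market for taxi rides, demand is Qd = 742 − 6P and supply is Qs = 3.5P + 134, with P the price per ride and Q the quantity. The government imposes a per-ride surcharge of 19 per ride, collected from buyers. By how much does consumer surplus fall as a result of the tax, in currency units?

Consumer surplus falls by 2359.

Without the tax, 742 − 6P = 3.5P + 134 gives 9.5P = 608, so P* = 64 and Q* = 358.
With the tax collected from buyers, demand (in seller-price terms) shifts: Qd = 742 − 6(P + 19).
Solving gives Q = 316 with buyers paying 71 and suppliers receiving 52 (the 19 wedge).
ΔCS is the trapezoid between Q = 316 and Q = 358 of height 7: ½ · (358 + 316) · 7 = 2359.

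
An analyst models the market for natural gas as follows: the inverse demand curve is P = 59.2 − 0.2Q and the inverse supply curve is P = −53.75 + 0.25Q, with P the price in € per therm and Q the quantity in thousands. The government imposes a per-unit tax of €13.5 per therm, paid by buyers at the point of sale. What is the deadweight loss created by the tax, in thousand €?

Deadweight loss = €202.5 thousand.

Inverting to Q(P) form: Qd = 296 − 5P; Qs = 4P + 215.
Without the tax, 296 − 5P = 4P + 215 gives 9P = 81, so P* = €9 and Q* = 251.
With the tax collected from buyers, demand (in seller-price terms) shifts: Qd = 296 − 5(P + 13.5).
Solving gives Q = 221 with buyers paying €15 and producers receiving €1.5 (the €13.5 wedge).
Quantity falls by |ΔQ| = |251 − 221| = 30.
DWL = ½ · t · |ΔQ| = ½ · 13.5 · 30 = €202.5.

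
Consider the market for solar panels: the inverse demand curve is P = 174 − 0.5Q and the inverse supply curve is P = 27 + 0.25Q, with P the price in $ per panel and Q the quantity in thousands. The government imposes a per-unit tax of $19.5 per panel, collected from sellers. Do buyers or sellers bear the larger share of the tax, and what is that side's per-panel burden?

Rewrite in direct form: Qd = 348 − 2P and Qs = 4P − 108.
Without the tax, 348 − 2P = 4P − 108 gives 6P = 456, so P* = $76 and Q* = 196.
With the tax collected from sellers, supply shifts: Qs = 4(P − 19.5) − 108.
Solving gives Q = 170 with buyers paying $89 and sellers receiving $69.5 (the $19.5 wedge).
Per-panel burden: buyers $13, sellers $6.5.
Buyers take the larger share because demand is less price-elastic here (demand slope 2 vs supply slope 4).

Buyers bear the larger share: $13 per panel.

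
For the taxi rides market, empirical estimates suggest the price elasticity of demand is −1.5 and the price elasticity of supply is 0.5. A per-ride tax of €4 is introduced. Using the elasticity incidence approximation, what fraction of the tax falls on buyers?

Incidence ratio: buyers' share ≈ εs / (εs + |εd|) = 0.5 / (0.5 + 1.5) = 0.25.
Supply is the less elastic side, so buyers bear the smaller share.

Buyers' share ≈ 0.25.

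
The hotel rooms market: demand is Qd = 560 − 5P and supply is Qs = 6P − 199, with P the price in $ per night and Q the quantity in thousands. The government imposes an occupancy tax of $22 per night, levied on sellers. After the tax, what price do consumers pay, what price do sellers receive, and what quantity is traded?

Without the tax, 560 − 5P = 6P − 199 gives 11P = 759, so P* = $69 and Q* = 215.
With the tax collected from sellers, supply shifts: Qs = 6(P − 22) − 199.
New equilibrium: consumers pay $81, sellers receive $59, Q = 155. (Wedge: Pb − Ps = 22.)
The less price-elastic side of the market bears the larger share of a per-unit tax.

Consumers pay $81; sellers receive $59; quantity = 155.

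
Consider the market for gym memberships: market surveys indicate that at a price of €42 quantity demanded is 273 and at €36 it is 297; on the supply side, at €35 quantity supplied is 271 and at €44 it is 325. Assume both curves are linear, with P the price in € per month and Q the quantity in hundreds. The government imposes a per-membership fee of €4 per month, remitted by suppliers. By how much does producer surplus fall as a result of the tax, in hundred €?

Producer surplus falls by €454.72 hundred.

Demand slope: (297 − 273)/(36 − 42) = -4, so Qd = 441 − 4P.
Supply slope: (325 − 271)/(44 − 35) = 6, so Qs = 6P + 61.
Before the tax: set 441 − 4P = 6P + 61 → P* = €38, Q* = 289.
With the tax collected from suppliers, supply shifts: Qs = 6(P − 4) + 61.
New equilibrium: buyers pay €40.4, suppliers receive €36.4, Q = 279.4. (Wedge: Pb − Ps = 4.)
ΔPS is the trapezoid between Q = 279.4 and Q = 289 of height €1.6: ½ · (289 + 279.4) · 1.6 = €454.72.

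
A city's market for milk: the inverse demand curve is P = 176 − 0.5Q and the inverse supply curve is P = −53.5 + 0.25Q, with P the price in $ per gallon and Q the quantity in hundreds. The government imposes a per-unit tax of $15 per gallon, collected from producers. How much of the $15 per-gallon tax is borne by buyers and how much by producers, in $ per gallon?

Buyers bear $10 per gallon; producers bear $5 per gallon.

Inverting to Q(P) form: Qd = 352 − 2P; Qs = 4P + 214.
Before the tax: set 352 − 2P = 4P + 214 → P* = $23, Q* = 306.
With the tax collected from producers, supply shifts: Qs = 4(P − 15) + 214.
Solving gives Q = 286 with buyers paying $33 and producers receiving $18 (the $15 wedge).
Burden on buyers: $10; on producers: $5. (They sum to $15.)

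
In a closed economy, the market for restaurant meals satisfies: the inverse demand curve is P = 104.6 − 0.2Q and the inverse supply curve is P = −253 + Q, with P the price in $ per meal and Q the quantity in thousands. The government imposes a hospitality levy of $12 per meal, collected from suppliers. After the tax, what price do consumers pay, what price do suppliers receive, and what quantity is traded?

Consumers pay $47; suppliers receive $35; quantity = 288.

Rewrite in direct form: Qd = 523 − 5P and Qs = P + 253.
Without the tax, 523 − 5P = P + 253 gives 6P = 270, so P* = $45 and Q* = 298.
With the tax collected from suppliers, supply shifts: Qs = (P − 12) + 253.
New equilibrium: consumers pay $47, suppliers receive $35, Q = 288. (Wedge: Pb − Ps = 12.)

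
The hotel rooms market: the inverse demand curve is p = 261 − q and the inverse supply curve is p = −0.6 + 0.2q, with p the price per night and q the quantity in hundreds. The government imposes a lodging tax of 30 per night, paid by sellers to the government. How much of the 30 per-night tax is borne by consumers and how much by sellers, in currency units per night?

Inverting to q(p) form: qd = 261 − p; qs = 5p + 3.
Before the tax: set 261 − p = 5p + 3 → p* = 43, q* = 218.
With the tax collected from sellers, supply shifts: qs = 5(p − 30) + 3.
Solving gives q = 193 with consumers paying 68 and sellers receiving 38 (the 30 wedge).
Burden on consumers: 25; on sellers: 5. (They sum to 30.)

Consumers bear 25 per night; sellers bear 5 per night.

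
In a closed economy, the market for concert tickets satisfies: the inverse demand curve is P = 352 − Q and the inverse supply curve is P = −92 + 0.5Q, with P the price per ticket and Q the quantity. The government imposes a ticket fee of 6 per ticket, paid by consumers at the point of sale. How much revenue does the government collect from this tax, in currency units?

Inverting to Q(P) form: Qd = 352 − P; Qs = 2P + 184.
Before the tax: set 352 − P = 2P + 184 → P* = 56, Q* = 296.
With the tax collected from consumers, demand (in seller-price terms) shifts: Qd = 352 − (P + 6).
New equilibrium: consumers pay 60, producers receive 54, Q = 292. (Wedge: Pb − Ps = 6.)
Revenue = t · Q = 6 · 292 = 1752.

Tax revenue = 1752.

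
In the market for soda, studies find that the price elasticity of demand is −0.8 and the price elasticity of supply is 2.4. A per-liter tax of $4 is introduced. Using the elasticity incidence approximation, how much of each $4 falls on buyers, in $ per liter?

Incidence ratio: buyers' share ≈ εs / (εs + |εd|) = 2.4 / (2.4 + 0.8) = 0.75.
So buyers bear ≈ 0.75 × $4 = $3; sellers bear $1.

Buyers bear ≈ $3 per liter.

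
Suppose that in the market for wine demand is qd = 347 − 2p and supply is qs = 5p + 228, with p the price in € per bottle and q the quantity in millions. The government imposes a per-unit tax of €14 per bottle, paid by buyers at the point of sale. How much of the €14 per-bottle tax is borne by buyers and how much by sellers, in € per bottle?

Before the tax: set 347 − 2p = 5p + 228 → p* = €17, q* = 313.
With the tax collected from buyers, demand (in seller-price terms) shifts: qd = 347 − 2(p + 14).
New equilibrium: buyers pay €27, sellers receive €13, q = 293. (Wedge: pb − ps = 14.)
Burden on buyers: €10; on sellers: €4. (They sum to €14.)
The less price-elastic side of the market bears the larger share of a per-unit tax.

Buyers bear €10 per bottle; sellers bear €4 per bottle.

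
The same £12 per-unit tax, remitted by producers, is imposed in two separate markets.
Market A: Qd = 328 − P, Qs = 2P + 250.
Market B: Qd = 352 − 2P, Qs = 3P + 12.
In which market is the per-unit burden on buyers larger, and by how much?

Market A, by £0.8.

Market A: pre-tax P* = £26, Q* = 302; post-tax Q = 294; per-unit burden on buyers = £8.
Market B: pre-tax P* = £68, Q* = 216; post-tax Q = 201.6; per-unit burden on buyers = £7.2.
Difference: £8 vs £7.2 → market A is larger by £0.8.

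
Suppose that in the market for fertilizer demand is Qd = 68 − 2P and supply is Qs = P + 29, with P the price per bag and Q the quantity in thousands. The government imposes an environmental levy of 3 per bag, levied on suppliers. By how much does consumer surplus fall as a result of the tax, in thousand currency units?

Consumer surplus falls by 41 thousand.

Before the tax: set 68 − 2P = P + 29 → P* = 13, Q* = 42.
With the tax collected from suppliers, supply shifts: Qs = (P − 3) + 29.
Solving gives Q = 40 with buyers paying 14 and suppliers receiving 11 (the 3 wedge).
ΔCS is the trapezoid between Q = 40 and Q = 42 of height 1: ½ · (42 + 40) · 1 = 41.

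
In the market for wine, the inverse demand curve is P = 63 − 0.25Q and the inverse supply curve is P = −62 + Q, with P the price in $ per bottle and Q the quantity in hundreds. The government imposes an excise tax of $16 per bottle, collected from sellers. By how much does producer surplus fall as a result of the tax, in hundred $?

Producer surplus falls by $1198.08 hundred.

Inverting to Q(P) form: Qd = 252 − 4P; Qs = P + 62.
Before the tax: set 252 − 4P = P + 62 → P* = $38, Q* = 100.
With the tax collected from sellers, supply shifts: Qs = (P − 16) + 62.
New equilibrium: buyers pay $41.2, sellers receive $25.2, Q = 87.2. (Wedge: Pb − Ps = 16.)
ΔPS is the trapezoid between Q = 87.2 and Q = 100 of height $12.8: ½ · (100 + 87.2) · 12.8 = $1198.08.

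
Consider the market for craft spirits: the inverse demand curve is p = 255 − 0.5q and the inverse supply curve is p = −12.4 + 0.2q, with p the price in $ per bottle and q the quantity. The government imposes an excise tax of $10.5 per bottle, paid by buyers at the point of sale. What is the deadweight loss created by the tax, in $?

Inverting to q(p) form: qd = 510 − 2p; qs = 5p + 62.
Before the tax: set 510 − 2p = 5p + 62 → p* = $64, q* = 382.
With the tax collected from buyers, demand (in seller-price terms) shifts: qd = 510 − 2(p + 10.5).
Solving gives q = 367 with buyers paying $71.5 and suppliers receiving $61 (the $10.5 wedge).
Quantity falls by |ΔQ| = |382 − 367| = 15.
DWL = ½ · t · |ΔQ| = ½ · 10.5 · 15 = $78.75.

Deadweight loss = $78.75.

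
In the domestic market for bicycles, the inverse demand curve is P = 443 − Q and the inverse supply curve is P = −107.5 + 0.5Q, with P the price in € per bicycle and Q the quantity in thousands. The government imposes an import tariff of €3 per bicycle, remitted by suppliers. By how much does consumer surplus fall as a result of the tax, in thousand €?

Inverting to Q(P) form: Qd = 443 − P; Qs = 2P + 215.
Before the tax: set 443 − P = 2P + 215 → P* = €76, Q* = 367.
With the tax collected from suppliers, supply shifts: Qs = 2(P − 3) + 215.
New equilibrium: buyers pay €78, suppliers receive €75, Q = 365. (Wedge: Pb − Ps = 3.)
ΔCS is the trapezoid between Q = 365 and Q = 367 of height €2: ½ · (367 + 365) · 2 = €732.

Consumer surplus falls by €732 thousand.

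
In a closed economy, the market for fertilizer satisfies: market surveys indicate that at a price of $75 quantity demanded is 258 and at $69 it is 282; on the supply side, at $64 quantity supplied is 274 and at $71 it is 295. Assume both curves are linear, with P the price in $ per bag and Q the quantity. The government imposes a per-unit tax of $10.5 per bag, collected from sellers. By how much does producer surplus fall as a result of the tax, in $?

Demand slope: (282 − 258)/(69 − 75) = -4, so Qd = 558 − 4P.
Supply slope: (295 − 274)/(71 − 64) = 3, so Qs = 3P + 82.
Before the tax: set 558 − 4P = 3P + 82 → P* = $68, Q* = 286.
With the tax collected from sellers, supply shifts: Qs = 3(P − 10.5) + 82.
New equilibrium: buyers pay $72.5, sellers receive $62, Q = 268. (Wedge: Pb − Ps = 10.5.)
ΔPS is the trapezoid between Q = 268 and Q = 286 of height $6: ½ · (286 + 268) · 6 = $1662.

Producer surplus falls by $1662.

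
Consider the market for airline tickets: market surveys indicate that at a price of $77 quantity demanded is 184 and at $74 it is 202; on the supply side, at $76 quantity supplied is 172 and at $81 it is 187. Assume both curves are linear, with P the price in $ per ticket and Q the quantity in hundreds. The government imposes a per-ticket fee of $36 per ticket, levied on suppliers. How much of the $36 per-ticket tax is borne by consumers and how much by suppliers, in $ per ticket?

Consumers bear $12 per ticket; suppliers bear $24 per ticket.

Demand slope: (202 − 184)/(74 − 77) = -6, so Qd = 646 − 6P.
Supply slope: (187 − 172)/(81 − 76) = 3, so Qs = 3P − 56.
Before the tax: set 646 − 6P = 3P − 56 → P* = $78, Q* = 178.
With the tax collected from suppliers, supply shifts: Qs = 3(P − 36) − 56.
New equilibrium: consumers pay $90, suppliers receive $54, Q = 106. (Wedge: Pb − Ps = 36.)
Burden on consumers: $12; on suppliers: $24. (They sum to $36.)
The less price-elastic side of the market bears the larger share of a per-unit tax.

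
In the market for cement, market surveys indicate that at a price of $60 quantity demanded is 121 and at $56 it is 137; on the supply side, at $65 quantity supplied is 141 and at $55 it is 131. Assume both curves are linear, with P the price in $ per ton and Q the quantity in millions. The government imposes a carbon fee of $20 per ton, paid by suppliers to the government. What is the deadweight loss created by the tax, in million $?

Demand slope: (137 − 121)/(56 − 60) = -4, so Qd = 361 − 4P.
Supply slope: (131 − 141)/(55 − 65) = 1, so Qs = P + 76.
Before the tax: set 361 − 4P = P + 76 → P* = $57, Q* = 133.
With the tax collected from suppliers, supply shifts: Qs = (P − 20) + 76.
Solving gives Q = 117 with buyers paying $61 and suppliers receiving $41 (the $20 wedge).
Quantity falls by |ΔQ| = |133 − 117| = 16.
DWL = ½ · t · |ΔQ| = ½ · 20 · 16 = $160.

Deadweight loss = $160 million.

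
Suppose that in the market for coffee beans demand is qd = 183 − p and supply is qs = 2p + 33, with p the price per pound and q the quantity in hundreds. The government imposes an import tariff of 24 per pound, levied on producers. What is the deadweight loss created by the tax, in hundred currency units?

Before the tax: set 183 − p = 2p + 33 → p* = 50, q* = 133.
With the tax collected from producers, supply shifts: qs = 2(p − 24) + 33.
Solving gives q = 117 with buyers paying 66 and producers receiving 42 (the 24 wedge).
Quantity falls by |ΔQ| = |133 − 117| = 16.
DWL = ½ · t · |ΔQ| = ½ · 24 · 16 = 192.

Deadweight loss = 192 hundred.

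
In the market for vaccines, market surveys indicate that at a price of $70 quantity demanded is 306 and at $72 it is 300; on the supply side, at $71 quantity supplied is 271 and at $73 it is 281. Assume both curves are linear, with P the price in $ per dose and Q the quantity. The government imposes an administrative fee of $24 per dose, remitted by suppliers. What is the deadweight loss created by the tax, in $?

Deadweight loss = $540.

Demand slope: (300 − 306)/(72 − 70) = -3, so Qd = 516 − 3P.
Supply slope: (281 − 271)/(73 − 71) = 5, so Qs = 5P − 84.
Without the tax, 516 − 3P = 5P − 84 gives 8P = 600, so P* = $75 and Q* = 291.
With the tax collected from suppliers, supply shifts: Qs = 5(P − 24) − 84.
Solving gives Q = 246 with buyers paying $90 and suppliers receiving $66 (the $24 wedge).
Quantity falls by |ΔQ| = |291 − 246| = 45.
DWL = ½ · t · |ΔQ| = ½ · 24 · 45 = $540.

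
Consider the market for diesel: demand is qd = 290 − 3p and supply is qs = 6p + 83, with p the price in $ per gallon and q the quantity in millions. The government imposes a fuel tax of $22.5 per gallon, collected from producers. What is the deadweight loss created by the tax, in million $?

Deadweight loss = $506.25 million.

Before the tax: set 290 − 3p = 6p + 83 → p* = $23, q* = 221.
With the tax collected from producers, supply shifts: qs = 6(p − 22.5) + 83.
New equilibrium: buyers pay $38, producers receive $15.5, q = 176. (Wedge: pb − ps = 22.5.)
Quantity falls by |ΔQ| = |221 − 176| = 45.
DWL = ½ · t · |ΔQ| = ½ · 22.5 · 45 = $506.25.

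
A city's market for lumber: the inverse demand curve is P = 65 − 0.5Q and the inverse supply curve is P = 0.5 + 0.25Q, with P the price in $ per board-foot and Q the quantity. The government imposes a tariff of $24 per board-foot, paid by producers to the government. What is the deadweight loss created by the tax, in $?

Deadweight loss = $384.

Rewrite in direct form: Qd = 130 − 2P and Qs = 4P − 2.
Without the tax, 130 − 2P = 4P − 2 gives 6P = 132, so P* = $22 and Q* = 86.
With the tax collected from producers, supply shifts: Qs = 4(P − 24) − 2.
New equilibrium: buyers pay $38, producers receive $14, Q = 54. (Wedge: Pb − Ps = 24.)
Quantity falls by |ΔQ| = |86 − 54| = 32.
DWL = ½ · t · |ΔQ| = ½ · 24 · 32 = $384.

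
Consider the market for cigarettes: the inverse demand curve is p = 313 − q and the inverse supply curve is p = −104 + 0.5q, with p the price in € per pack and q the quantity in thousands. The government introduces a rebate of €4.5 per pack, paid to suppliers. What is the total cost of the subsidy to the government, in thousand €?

Government outlay = €1264.5 thousand.

Rewrite in direct form: qd = 313 − p and qs = 2p + 208.
Without the subsidy, 313 − p = 2p + 208 gives 3p = 105, so p* = €35 and q* = 278.
With a per-unit subsidy paid to suppliers, each receives p + 4.5 per unit sold, so supply becomes qs = 2(p + 4.5) + 208.
Solving gives q = 281 with consumers paying €32 and suppliers receiving €36.5 (the €4.5 wedge).
Outlay = t · Q = 4.5 · 281 = €1264.5.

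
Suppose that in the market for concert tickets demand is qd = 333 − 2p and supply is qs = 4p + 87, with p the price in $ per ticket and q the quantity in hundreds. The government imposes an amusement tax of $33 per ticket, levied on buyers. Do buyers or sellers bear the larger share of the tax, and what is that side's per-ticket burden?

Buyers bear the larger share: $22 per ticket.

Before the tax: set 333 − 2p = 4p + 87 → p* = $41, q* = 251.
With the tax collected from buyers, demand (in seller-price terms) shifts: qd = 333 − 2(p + 33).
New equilibrium: buyers pay $63, sellers receive $30, q = 207. (Wedge: pb − ps = 33.)
Per-ticket burden: buyers $22, sellers $11.
Buyers take the larger share because demand is less price-elastic here (demand slope 2 vs supply slope 4).
The less price-elastic side of the market bears the larger share of a per-unit tax.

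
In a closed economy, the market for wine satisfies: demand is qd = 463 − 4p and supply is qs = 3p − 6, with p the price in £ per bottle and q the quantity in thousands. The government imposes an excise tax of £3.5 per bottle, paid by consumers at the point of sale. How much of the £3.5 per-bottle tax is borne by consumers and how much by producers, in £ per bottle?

Before the tax: set 463 − 4p = 3p − 6 → p* = £67, q* = 195.
With the tax collected from consumers, demand (in seller-price terms) shifts: qd = 463 − 4(p + 3.5).
Solving gives q = 189 with consumers paying £68.5 and producers receiving £65 (the £3.5 wedge).
Burden on consumers: £1.5; on producers: £2. (They sum to £3.5.)
The less price-elastic side of the market bears the larger share of a per-unit tax.

Consumers bear £1.5 per bottle; producers bear £2 per bottle.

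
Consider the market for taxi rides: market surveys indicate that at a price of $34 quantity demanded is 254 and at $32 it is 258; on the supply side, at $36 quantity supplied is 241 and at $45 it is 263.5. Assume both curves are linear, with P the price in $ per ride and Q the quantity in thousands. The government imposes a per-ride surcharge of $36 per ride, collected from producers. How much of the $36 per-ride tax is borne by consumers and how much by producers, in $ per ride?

Consumers bear $20 per ride; producers bear $16 per ride.

Demand slope: (258 − 254)/(32 − 34) = -2, so Qd = 322 − 2P.
Supply slope: (263.5 − 241)/(45 − 36) = 2.5, so Qs = 2.5P + 151.
Without the tax, 322 − 2P = 2.5P + 151 gives 4.5P = 171, so P* = $38 and Q* = 246.
With the tax collected from producers, supply shifts: Qs = 2.5(P − 36) + 151.
Solving gives Q = 206 with consumers paying $58 and producers receiving $22 (the $36 wedge).
Burden on consumers: $20; on producers: $16. (They sum to $36.)
The less price-elastic side of the market bears the larger share of a per-unit tax.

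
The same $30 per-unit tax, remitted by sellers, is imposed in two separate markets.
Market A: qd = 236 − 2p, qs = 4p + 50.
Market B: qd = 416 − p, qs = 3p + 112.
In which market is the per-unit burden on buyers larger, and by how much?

Market A: pre-tax p* = $31, q* = 174; post-tax q = 134; per-unit burden on buyers = $20.
Market B: pre-tax p* = $76, q* = 340; post-tax q = 317.5; per-unit burden on buyers = $22.5.
Difference: $20 vs $22.5 → market B is larger by $2.5.

Market B, by $2.5.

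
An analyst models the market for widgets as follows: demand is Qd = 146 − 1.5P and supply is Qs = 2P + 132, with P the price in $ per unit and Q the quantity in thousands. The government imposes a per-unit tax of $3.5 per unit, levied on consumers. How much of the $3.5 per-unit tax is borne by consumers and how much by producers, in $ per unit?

Without the tax, 146 − 1.5P = 2P + 132 gives 3.5P = 14, so P* = $4 and Q* = 140.
With the tax collected from consumers, demand (in seller-price terms) shifts: Qd = 146 − 1.5(P + 3.5).
Solving gives Q = 137 with consumers paying $6 and producers receiving $2.5 (the $3.5 wedge).
Burden on consumers: $2; on producers: $1.5. (They sum to $3.5.)
The less price-elastic side of the market bears the larger share of a per-unit tax.

Consumers bear $2 per unit; producers bear $1.5 per unit.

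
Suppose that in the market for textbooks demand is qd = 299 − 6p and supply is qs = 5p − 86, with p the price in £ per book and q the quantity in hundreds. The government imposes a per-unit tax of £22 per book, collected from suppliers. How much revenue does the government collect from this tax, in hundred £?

Before the tax: set 299 − 6p = 5p − 86 → p* = £35, q* = 89.
With the tax collected from suppliers, supply shifts: qs = 5(p − 22) − 86.
New equilibrium: buyers pay £45, suppliers receive £23, q = 29. (Wedge: pb − ps = 22.)
Revenue = t · Q = 22 · 29 = £638.

Tax revenue = £638 hundred.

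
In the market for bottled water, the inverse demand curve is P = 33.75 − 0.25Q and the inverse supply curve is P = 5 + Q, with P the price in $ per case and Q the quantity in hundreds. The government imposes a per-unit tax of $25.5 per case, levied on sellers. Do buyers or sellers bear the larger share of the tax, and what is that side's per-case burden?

Rewrite in direct form: Qd = 135 − 4P and Qs = P − 5.
Before the tax: set 135 − 4P = P − 5 → P* = $28, Q* = 23.
With the tax collected from sellers, supply shifts: Qs = (P − 25.5) − 5.
Solving gives Q = 2.6 with buyers paying $33.1 and sellers receiving $7.6 (the $25.5 wedge).
Per-case burden: buyers $5.1, sellers $20.4.
Sellers take the larger share because supply is less price-elastic here (demand slope 4 vs supply slope 1).
The less price-elastic side of the market bears the larger share of a per-unit tax.

Sellers bear the larger share: $20.4 per case.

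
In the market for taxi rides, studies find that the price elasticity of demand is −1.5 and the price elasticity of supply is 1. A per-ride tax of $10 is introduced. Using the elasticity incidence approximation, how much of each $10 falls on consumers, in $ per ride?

Consumers bear ≈ $4 per ride.

Incidence ratio: consumers' share ≈ εs / (εs + |εd|) = 1 / (1 + 1.5) = 0.4.
So consumers bear ≈ 0.4 × $10 = $4; producers bear $6.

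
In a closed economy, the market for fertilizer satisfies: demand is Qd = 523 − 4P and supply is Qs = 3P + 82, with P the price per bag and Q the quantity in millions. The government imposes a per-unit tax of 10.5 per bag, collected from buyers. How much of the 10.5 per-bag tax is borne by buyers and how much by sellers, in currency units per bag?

Buyers bear 4.5 per bag; sellers bear 6 per bag.

Without the tax, 523 − 4P = 3P + 82 gives 7P = 441, so P* = 63 and Q* = 271.
With the tax collected from buyers, demand (in seller-price terms) shifts: Qd = 523 − 4(P + 10.5).
Solving gives Q = 253 with buyers paying 67.5 and sellers receiving 57 (the 10.5 wedge).
Burden on buyers: 4.5; on sellers: 6. (They sum to 10.5.)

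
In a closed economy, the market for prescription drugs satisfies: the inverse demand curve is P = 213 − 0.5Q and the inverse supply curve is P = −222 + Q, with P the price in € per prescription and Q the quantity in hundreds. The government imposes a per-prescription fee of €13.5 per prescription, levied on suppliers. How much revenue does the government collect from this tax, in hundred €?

Tax revenue = €3793.5 hundred.

Rewrite in direct form: Qd = 426 − 2P and Qs = P + 222.
Before the tax: set 426 − 2P = P + 222 → P* = €68, Q* = 290.
With the tax collected from suppliers, supply shifts: Qs = (P − 13.5) + 222.
New equilibrium: buyers pay €72.5, suppliers receive €59, Q = 281. (Wedge: Pb − Ps = 13.5.)
Revenue = t · Q = 13.5 · 281 = €3793.5.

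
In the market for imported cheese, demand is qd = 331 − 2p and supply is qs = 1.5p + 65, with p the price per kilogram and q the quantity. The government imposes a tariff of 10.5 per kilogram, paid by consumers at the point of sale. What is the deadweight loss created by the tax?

Without the tax, 331 − 2p = 1.5p + 65 gives 3.5p = 266, so p* = 76 and q* = 179.
With the tax collected from consumers, demand (in seller-price terms) shifts: qd = 331 − 2(p + 10.5).
Solving gives q = 170 with consumers paying 80.5 and suppliers receiving 70 (the 10.5 wedge).
Quantity falls by |ΔQ| = |179 − 170| = 9.
DWL = ½ · t · |ΔQ| = ½ · 10.5 · 9 = 47.25.

Deadweight loss = 47.25.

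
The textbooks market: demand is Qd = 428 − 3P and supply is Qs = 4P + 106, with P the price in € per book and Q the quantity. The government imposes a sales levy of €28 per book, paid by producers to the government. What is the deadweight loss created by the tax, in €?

Deadweight loss = €672.

Without the tax, 428 − 3P = 4P + 106 gives 7P = 322, so P* = €46 and Q* = 290.
With the tax collected from producers, supply shifts: Qs = 4(P − 28) + 106.
Solving gives Q = 242 with consumers paying €62 and producers receiving €34 (the €28 wedge).
Quantity falls by |ΔQ| = |290 − 242| = 48.
DWL = ½ · t · |ΔQ| = ½ · 28 · 48 = €672.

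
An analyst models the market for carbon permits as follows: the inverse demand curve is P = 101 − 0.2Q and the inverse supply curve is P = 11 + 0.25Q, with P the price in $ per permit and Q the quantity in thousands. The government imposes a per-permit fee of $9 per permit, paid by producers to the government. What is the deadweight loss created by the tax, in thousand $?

Deadweight loss = $90 thousand.

Inverting to Q(P) form: Qd = 505 − 5P; Qs = 4P − 44.
Without the tax, 505 − 5P = 4P − 44 gives 9P = 549, so P* = $61 and Q* = 200.
With the tax collected from producers, supply shifts: Qs = 4(P − 9) − 44.
New equilibrium: buyers pay $65, producers receive $56, Q = 180. (Wedge: Pb − Ps = 9.)
Quantity falls by |ΔQ| = |200 − 180| = 20.
DWL = ½ · t · |ΔQ| = ½ · 9 · 20 = $90.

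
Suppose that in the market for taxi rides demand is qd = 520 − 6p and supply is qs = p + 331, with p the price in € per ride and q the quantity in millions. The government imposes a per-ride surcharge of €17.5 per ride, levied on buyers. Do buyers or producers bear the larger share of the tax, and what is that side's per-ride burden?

Before the tax: set 520 − 6p = p + 331 → p* = €27, q* = 358.
With the tax collected from buyers, demand (in seller-price terms) shifts: qd = 520 − 6(p + 17.5).
New equilibrium: buyers pay €29.5, producers receive €12, q = 343. (Wedge: pb − ps = 17.5.)
Per-ride burden: buyers €2.5, producers €15.
Producers take the larger share because supply is less price-elastic here (demand slope 6 vs supply slope 1).

Producers bear the larger share: €15 per ride.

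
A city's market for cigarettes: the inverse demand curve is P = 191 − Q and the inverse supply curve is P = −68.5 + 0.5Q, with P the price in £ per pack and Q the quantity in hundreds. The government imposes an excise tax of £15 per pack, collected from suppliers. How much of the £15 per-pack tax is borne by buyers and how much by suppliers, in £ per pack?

Buyers bear £10 per pack; suppliers bear £5 per pack.

Inverting to Q(P) form: Qd = 191 − P; Qs = 2P + 137.
Before the tax: set 191 − P = 2P + 137 → P* = £18, Q* = 173.
With the tax collected from suppliers, supply shifts: Qs = 2(P − 15) + 137.
Solving gives Q = 163 with buyers paying £28 and suppliers receiving £13 (the £15 wedge).
Burden on buyers: £10; on suppliers: £5. (They sum to £15.)
The less price-elastic side of the market bears the larger share of a per-unit tax.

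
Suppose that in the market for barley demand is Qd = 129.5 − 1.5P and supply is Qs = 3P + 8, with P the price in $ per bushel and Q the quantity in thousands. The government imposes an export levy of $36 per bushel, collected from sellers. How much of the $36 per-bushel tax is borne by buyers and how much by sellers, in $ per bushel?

Buyers bear $24 per bushel; sellers bear $12 per bushel.

Without the tax, 129.5 − 1.5P = 3P + 8 gives 4.5P = 121.5, so P* = $27 and Q* = 89.
With the tax collected from sellers, supply shifts: Qs = 3(P − 36) + 8.
Solving gives Q = 53 with buyers paying $51 and sellers receiving $15 (the $36 wedge).
Burden on buyers: $24; on sellers: $12. (They sum to $36.)
The less price-elastic side of the market bears the larger share of a per-unit tax.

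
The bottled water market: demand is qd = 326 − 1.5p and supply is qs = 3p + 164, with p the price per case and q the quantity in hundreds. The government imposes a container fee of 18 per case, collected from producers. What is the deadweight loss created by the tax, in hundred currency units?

Deadweight loss = 162 hundred.

Before the tax: set 326 − 1.5p = 3p + 164 → p* = 36, q* = 272.
With the tax collected from producers, supply shifts: qs = 3(p − 18) + 164.
New equilibrium: consumers pay 48, producers receive 30, q = 254. (Wedge: pb − ps = 18.)
Quantity falls by |ΔQ| = |272 − 254| = 18.
DWL = ½ · t · |ΔQ| = ½ · 18 · 18 = 162.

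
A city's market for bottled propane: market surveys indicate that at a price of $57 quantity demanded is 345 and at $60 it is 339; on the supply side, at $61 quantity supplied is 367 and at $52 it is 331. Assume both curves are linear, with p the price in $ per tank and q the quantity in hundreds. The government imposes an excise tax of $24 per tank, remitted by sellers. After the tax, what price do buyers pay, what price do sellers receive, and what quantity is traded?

Buyers pay $72; sellers receive $48; quantity = 315.

Demand slope: (339 − 345)/(60 − 57) = -2, so qd = 459 − 2p.
Supply slope: (331 − 367)/(52 − 61) = 4, so qs = 4p + 123.
Without the tax, 459 − 2p = 4p + 123 gives 6p = 336, so p* = $56 and q* = 347.
With the tax collected from sellers, supply shifts: qs = 4(p − 24) + 123.
Solving gives q = 315 with buyers paying $72 and sellers receiving $48 (the $24 wedge).
The less price-elastic side of the market bears the larger share of a per-unit tax.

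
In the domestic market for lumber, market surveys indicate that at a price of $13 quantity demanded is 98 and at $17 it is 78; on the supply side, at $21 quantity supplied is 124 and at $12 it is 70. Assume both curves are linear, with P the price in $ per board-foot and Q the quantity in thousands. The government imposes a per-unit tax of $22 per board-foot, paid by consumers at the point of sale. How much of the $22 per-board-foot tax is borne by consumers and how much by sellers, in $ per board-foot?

Demand slope: (78 − 98)/(17 − 13) = -5, so Qd = 163 − 5P.
Supply slope: (70 − 124)/(12 − 21) = 6, so Qs = 6P − 2.
Before the tax: set 163 − 5P = 6P − 2 → P* = $15, Q* = 88.
With the tax collected from consumers, demand (in seller-price terms) shifts: Qd = 163 − 5(P + 22).
Solving gives Q = 28 with consumers paying $27 and sellers receiving $5 (the $22 wedge).
Burden on consumers: $12; on sellers: $10. (They sum to $22.)
The less price-elastic side of the market bears the larger share of a per-unit tax.

Consumers bear $12 per board-foot; sellers bear $10 per board-foot.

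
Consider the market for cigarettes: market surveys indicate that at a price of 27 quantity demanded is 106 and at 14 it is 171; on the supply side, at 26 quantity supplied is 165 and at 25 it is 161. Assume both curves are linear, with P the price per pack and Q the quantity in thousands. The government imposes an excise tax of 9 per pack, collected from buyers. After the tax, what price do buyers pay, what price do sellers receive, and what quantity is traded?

Demand slope: (171 − 106)/(14 − 27) = -5, so Qd = 241 − 5P.
Supply slope: (161 − 165)/(25 − 26) = 4, so Qs = 4P + 61.
Before the tax: set 241 − 5P = 4P + 61 → P* = 20, Q* = 141.
With the tax collected from buyers, demand (in seller-price terms) shifts: Qd = 241 − 5(P + 9).
Solving gives Q = 121 with buyers paying 24 and sellers receiving 15 (the 9 wedge).

Buyers pay 24; sellers receive 15; quantity = 121.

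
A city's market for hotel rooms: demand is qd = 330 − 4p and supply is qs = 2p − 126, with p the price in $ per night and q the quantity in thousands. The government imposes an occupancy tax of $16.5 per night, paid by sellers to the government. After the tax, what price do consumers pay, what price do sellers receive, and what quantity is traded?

Consumers pay $81.5; sellers receive $65; quantity = 4.

Before the tax: set 330 − 4p = 2p − 126 → p* = $76, q* = 26.
With the tax collected from sellers, supply shifts: qs = 2(p − 16.5) − 126.
Solving gives q = 4 with consumers paying $81.5 and sellers receiving $65 (the $16.5 wedge).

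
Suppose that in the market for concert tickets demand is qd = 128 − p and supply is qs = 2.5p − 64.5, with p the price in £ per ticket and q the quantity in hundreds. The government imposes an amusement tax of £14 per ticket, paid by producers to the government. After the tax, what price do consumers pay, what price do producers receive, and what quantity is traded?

Before the tax: set 128 − p = 2.5p − 64.5 → p* = £55, q* = 73.
With the tax collected from producers, supply shifts: qs = 2.5(p − 14) − 64.5.
New equilibrium: consumers pay £65, producers receive £51, q = 63. (Wedge: pb − ps = 14.)
The less price-elastic side of the market bears the larger share of a per-unit tax.

Consumers pay £65; producers receive £51; quantity = 63.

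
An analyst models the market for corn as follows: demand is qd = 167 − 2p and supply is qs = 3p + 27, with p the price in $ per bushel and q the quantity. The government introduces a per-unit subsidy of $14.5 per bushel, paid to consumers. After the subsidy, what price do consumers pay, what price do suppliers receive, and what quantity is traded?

Without the subsidy, 167 − 2p = 3p + 27 gives 5p = 140, so p* = $28 and q* = 111.
With a per-unit subsidy paid to consumers, each effectively pays p − 14.5, so demand becomes qd = 167 − 2(p − 14.5).
Solving gives q = 128.4 with consumers paying $19.3 and suppliers receiving $33.8 (the $14.5 wedge).

Consumers pay $19.3; suppliers receive $33.8; quantity = 128.4.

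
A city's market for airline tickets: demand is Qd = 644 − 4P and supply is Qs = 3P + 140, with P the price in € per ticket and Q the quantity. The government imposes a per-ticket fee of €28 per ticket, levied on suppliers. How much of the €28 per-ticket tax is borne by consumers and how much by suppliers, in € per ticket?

Consumers bear €12 per ticket; suppliers bear €16 per ticket.

Without the tax, 644 − 4P = 3P + 140 gives 7P = 504, so P* = €72 and Q* = 356.
With the tax collected from suppliers, supply shifts: Qs = 3(P − 28) + 140.
Solving gives Q = 308 with consumers paying €84 and suppliers receiving €56 (the €28 wedge).
Burden on consumers: €12; on suppliers: €16. (They sum to €28.)
The less price-elastic side of the market bears the larger share of a per-unit tax.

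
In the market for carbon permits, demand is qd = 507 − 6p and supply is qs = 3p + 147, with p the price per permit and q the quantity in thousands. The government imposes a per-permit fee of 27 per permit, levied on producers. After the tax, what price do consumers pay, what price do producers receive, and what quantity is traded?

Consumers pay 49; producers receive 22; quantity = 213.

Before the tax: set 507 − 6p = 3p + 147 → p* = 40, q* = 267.
With the tax collected from producers, supply shifts: qs = 3(p − 27) + 147.
Solving gives q = 213 with consumers paying 49 and producers receiving 22 (the 27 wedge).
The less price-elastic side of the market bears the larger share of a per-unit tax.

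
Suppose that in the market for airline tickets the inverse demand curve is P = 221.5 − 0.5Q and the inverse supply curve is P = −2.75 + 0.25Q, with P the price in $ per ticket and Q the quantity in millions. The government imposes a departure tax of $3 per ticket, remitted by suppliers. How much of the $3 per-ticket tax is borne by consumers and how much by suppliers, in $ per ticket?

Consumers bear $2 per ticket; suppliers bear $1 per ticket.

Rewrite in direct form: Qd = 443 − 2P and Qs = 4P + 11.
Without the tax, 443 − 2P = 4P + 11 gives 6P = 432, so P* = $72 and Q* = 299.
With the tax collected from suppliers, supply shifts: Qs = 4(P − 3) + 11.
Solving gives Q = 295 with consumers paying $74 and suppliers receiving $71 (the $3 wedge).
Burden on consumers: $2; on suppliers: $1. (They sum to $3.)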